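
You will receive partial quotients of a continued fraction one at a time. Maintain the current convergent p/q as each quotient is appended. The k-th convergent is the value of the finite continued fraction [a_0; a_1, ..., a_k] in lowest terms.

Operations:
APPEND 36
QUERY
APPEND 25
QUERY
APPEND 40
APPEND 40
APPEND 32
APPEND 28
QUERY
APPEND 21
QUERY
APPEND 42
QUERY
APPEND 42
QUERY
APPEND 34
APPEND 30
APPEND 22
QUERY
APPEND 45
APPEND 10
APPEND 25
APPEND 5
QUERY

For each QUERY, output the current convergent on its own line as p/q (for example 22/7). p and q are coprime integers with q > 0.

36/1
901/25
1296225205/35966333
27266971493/756576074
1146509027911/31812161441
48180646143755/1336867356596
1084629658117361651/30095195892696117
61941478571507867700226/1718688879233154769657

APPEND 36: p_0 = 36·1 + 0 = 36, q_0 = 36·0 + 1 = 1 → 36/1
APPEND 25: p_1 = 25·36 + 1 = 901, q_1 = 25·1 + 0 = 25 → 901/25
APPEND 40: p_2 = 40·901 + 36 = 36076, q_2 = 40·25 + 1 = 1001 → 36076/1001
APPEND 40: p_3 = 40·36076 + 901 = 1443941, q_3 = 40·1001 + 25 = 40065 → 1443941/40065
APPEND 32: p_4 = 32·1443941 + 36076 = 46242188, q_4 = 32·40065 + 1001 = 1283081 → 46242188/1283081
APPEND 28: p_5 = 28·46242188 + 1443941 = 1296225205, q_5 = 28·1283081 + 40065 = 35966333 → 1296225205/35966333
APPEND 21: p_6 = 21·1296225205 + 46242188 = 27266971493, q_6 = 21·35966333 + 1283081 = 756576074 → 27266971493/756576074
APPEND 42: p_7 = 42·27266971493 + 1296225205 = 1146509027911, q_7 = 42·756576074 + 35966333 = 31812161441 → 1146509027911/31812161441
APPEND 42: p_8 = 42·1146509027911 + 27266971493 = 48180646143755, q_8 = 42·31812161441 + 756576074 = 1336867356596 → 48180646143755/1336867356596
APPEND 34: p_9 = 34·48180646143755 + 1146509027911 = 1639288477915581, q_9 = 34·1336867356596 + 31812161441 = 45485302285705 → 1639288477915581/45485302285705
APPEND 30: p_10 = 30·1639288477915581 + 48180646143755 = 49226834983611185, q_10 = 30·45485302285705 + 1336867356596 = 1365895935927746 → 49226834983611185/1365895935927746
APPEND 22: p_11 = 22·49226834983611185 + 1639288477915581 = 1084629658117361651, q_11 = 22·1365895935927746 + 45485302285705 = 30095195892696117 → 1084629658117361651/30095195892696117
APPEND 45: p_12 = 45·1084629658117361651 + 49226834983611185 = 48857561450264885480, q_12 = 45·30095195892696117 + 1365895935927746 = 1355649711107253011 → 48857561450264885480/1355649711107253011
APPEND 10: p_13 = 10·48857561450264885480 + 1084629658117361651 = 489660244160766216451, q_13 = 10·1355649711107253011 + 30095195892696117 = 13586592306965226227 → 489660244160766216451/13586592306965226227
APPEND 25: p_14 = 25·489660244160766216451 + 48857561450264885480 = 12290363665469420296755, q_14 = 25·13586592306965226227 + 1355649711107253011 = 341020457385237908686 → 12290363665469420296755/341020457385237908686
APPEND 5: p_15 = 5·12290363665469420296755 + 489660244160766216451 = 61941478571507867700226, q_15 = 5·341020457385237908686 + 13586592306965226227 = 1718688879233154769657 → 61941478571507867700226/1718688879233154769657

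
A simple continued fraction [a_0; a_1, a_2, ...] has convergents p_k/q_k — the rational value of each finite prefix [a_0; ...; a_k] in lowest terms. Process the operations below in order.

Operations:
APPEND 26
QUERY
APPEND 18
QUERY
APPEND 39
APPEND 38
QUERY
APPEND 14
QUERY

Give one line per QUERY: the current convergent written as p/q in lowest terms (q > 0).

26/1
469/18
696515/26732
9769527/374951

APPEND 26: p_0 = 26·1 + 0 = 26, q_0 = 26·0 + 1 = 1 → 26/1
APPEND 18: p_1 = 18·26 + 1 = 469, q_1 = 18·1 + 0 = 18 → 469/18
APPEND 39: p_2 = 39·469 + 26 = 18317, q_2 = 39·18 + 1 = 703 → 18317/703
APPEND 38: p_3 = 38·18317 + 469 = 696515, q_3 = 38·703 + 18 = 26732 → 696515/26732
APPEND 14: p_4 = 14·696515 + 18317 = 9769527, q_4 = 14·26732 + 703 = 374951 → 9769527/374951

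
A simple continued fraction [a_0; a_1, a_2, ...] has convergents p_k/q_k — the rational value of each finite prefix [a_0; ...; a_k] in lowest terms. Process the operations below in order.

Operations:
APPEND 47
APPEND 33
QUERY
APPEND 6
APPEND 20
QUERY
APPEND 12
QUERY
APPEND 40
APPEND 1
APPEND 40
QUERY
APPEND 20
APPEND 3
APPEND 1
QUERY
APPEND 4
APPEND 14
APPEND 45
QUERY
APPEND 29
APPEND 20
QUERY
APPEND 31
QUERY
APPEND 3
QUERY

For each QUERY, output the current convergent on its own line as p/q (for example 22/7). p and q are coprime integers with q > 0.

APPEND 47: p_0 = 47·1 + 0 = 47, q_0 = 47·0 + 1 = 1 → 47/1
APPEND 33: p_1 = 33·47 + 1 = 1552, q_1 = 33·1 + 0 = 33 → 1552/33
APPEND 6: p_2 = 6·1552 + 47 = 9359, q_2 = 6·33 + 1 = 199 → 9359/199
APPEND 20: p_3 = 20·9359 + 1552 = 188732, q_3 = 20·199 + 33 = 4013 → 188732/4013
APPEND 12: p_4 = 12·188732 + 9359 = 2274143, q_4 = 12·4013 + 199 = 48355 → 2274143/48355
APPEND 40: p_5 = 40·2274143 + 188732 = 91154452, q_5 = 40·48355 + 4013 = 1938213 → 91154452/1938213
APPEND 1: p_6 = 1·91154452 + 2274143 = 93428595, q_6 = 1·1938213 + 48355 = 1986568 → 93428595/1986568
APPEND 40: p_7 = 40·93428595 + 91154452 = 3828298252, q_7 = 40·1986568 + 1938213 = 81400933 → 3828298252/81400933
APPEND 20: p_8 = 20·3828298252 + 93428595 = 76659393635, q_8 = 20·81400933 + 1986568 = 1630005228 → 76659393635/1630005228
APPEND 3: p_9 = 3·76659393635 + 3828298252 = 233806479157, q_9 = 3·1630005228 + 81400933 = 4971416617 → 233806479157/4971416617
APPEND 1: p_10 = 1·233806479157 + 76659393635 = 310465872792, q_10 = 1·4971416617 + 1630005228 = 6601421845 → 310465872792/6601421845
APPEND 4: p_11 = 4·310465872792 + 233806479157 = 1475669970325, q_11 = 4·6601421845 + 4971416617 = 31377103997 → 1475669970325/31377103997
APPEND 14: p_12 = 14·1475669970325 + 310465872792 = 20969845457342, q_12 = 14·31377103997 + 6601421845 = 445880877803 → 20969845457342/445880877803
APPEND 45: p_13 = 45·20969845457342 + 1475669970325 = 945118715550715, q_13 = 45·445880877803 + 31377103997 = 20096016605132 → 945118715550715/20096016605132
APPEND 29: p_14 = 29·945118715550715 + 20969845457342 = 27429412596428077, q_14 = 29·20096016605132 + 445880877803 = 583230362426631 → 27429412596428077/583230362426631
APPEND 20: p_15 = 20·27429412596428077 + 945118715550715 = 549533370644112255, q_15 = 20·583230362426631 + 20096016605132 = 11684703265137752 → 549533370644112255/11684703265137752
APPEND 31: p_16 = 31·549533370644112255 + 27429412596428077 = 17062963902563907982, q_16 = 31·11684703265137752 + 583230362426631 = 362809031581696943 → 17062963902563907982/362809031581696943
APPEND 3: p_17 = 3·17062963902563907982 + 549533370644112255 = 51738425078335836201, q_17 = 3·362809031581696943 + 11684703265137752 = 1100111798010228581 → 51738425078335836201/1100111798010228581

1552/33
188732/4013
2274143/48355
3828298252/81400933
310465872792/6601421845
945118715550715/20096016605132
549533370644112255/11684703265137752
17062963902563907982/362809031581696943
51738425078335836201/1100111798010228581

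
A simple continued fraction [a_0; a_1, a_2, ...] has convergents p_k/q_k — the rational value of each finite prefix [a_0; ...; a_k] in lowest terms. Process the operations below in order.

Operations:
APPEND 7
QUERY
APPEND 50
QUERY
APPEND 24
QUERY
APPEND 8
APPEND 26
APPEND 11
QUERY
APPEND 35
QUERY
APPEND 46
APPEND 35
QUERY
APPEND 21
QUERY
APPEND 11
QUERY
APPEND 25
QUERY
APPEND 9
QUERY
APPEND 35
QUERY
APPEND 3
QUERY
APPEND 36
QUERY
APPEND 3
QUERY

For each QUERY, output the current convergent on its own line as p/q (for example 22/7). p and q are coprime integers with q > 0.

7/1
351/50
8431/1201
19551054/2785057
686058095/97729304
1105923877935/157539385739
23255979660059/3312825433560
256921700138584/36598619154899
6446298483124659/918278304306035
58273608048260515/8301103357909214
2046022580172242684/291456895831128525
6196341348564988567/882671790851294789
225114311128511831096/32067641366477740929
681539274734100481855/97085595890284517576

APPEND 7: p_0 = 7·1 + 0 = 7, q_0 = 7·0 + 1 = 1 → 7/1
APPEND 50: p_1 = 50·7 + 1 = 351, q_1 = 50·1 + 0 = 50 → 351/50
APPEND 24: p_2 = 24·351 + 7 = 8431, q_2 = 24·50 + 1 = 1201 → 8431/1201
APPEND 8: p_3 = 8·8431 + 351 = 67799, q_3 = 8·1201 + 50 = 9658 → 67799/9658
APPEND 26: p_4 = 26·67799 + 8431 = 1771205, q_4 = 26·9658 + 1201 = 252309 → 1771205/252309
APPEND 11: p_5 = 11·1771205 + 67799 = 19551054, q_5 = 11·252309 + 9658 = 2785057 → 19551054/2785057
APPEND 35: p_6 = 35·19551054 + 1771205 = 686058095, q_6 = 35·2785057 + 252309 = 97729304 → 686058095/97729304
APPEND 46: p_7 = 46·686058095 + 19551054 = 31578223424, q_7 = 46·97729304 + 2785057 = 4498333041 → 31578223424/4498333041
APPEND 35: p_8 = 35·31578223424 + 686058095 = 1105923877935, q_8 = 35·4498333041 + 97729304 = 157539385739 → 1105923877935/157539385739
APPEND 21: p_9 = 21·1105923877935 + 31578223424 = 23255979660059, q_9 = 21·157539385739 + 4498333041 = 3312825433560 → 23255979660059/3312825433560
APPEND 11: p_10 = 11·23255979660059 + 1105923877935 = 256921700138584, q_10 = 11·3312825433560 + 157539385739 = 36598619154899 → 256921700138584/36598619154899
APPEND 25: p_11 = 25·256921700138584 + 23255979660059 = 6446298483124659, q_11 = 25·36598619154899 + 3312825433560 = 918278304306035 → 6446298483124659/918278304306035
APPEND 9: p_12 = 9·6446298483124659 + 256921700138584 = 58273608048260515, q_12 = 9·918278304306035 + 36598619154899 = 8301103357909214 → 58273608048260515/8301103357909214
APPEND 35: p_13 = 35·58273608048260515 + 6446298483124659 = 2046022580172242684, q_13 = 35·8301103357909214 + 918278304306035 = 291456895831128525 → 2046022580172242684/291456895831128525
APPEND 3: p_14 = 3·2046022580172242684 + 58273608048260515 = 6196341348564988567, q_14 = 3·291456895831128525 + 8301103357909214 = 882671790851294789 → 6196341348564988567/882671790851294789
APPEND 36: p_15 = 36·6196341348564988567 + 2046022580172242684 = 225114311128511831096, q_15 = 36·882671790851294789 + 291456895831128525 = 32067641366477740929 → 225114311128511831096/32067641366477740929
APPEND 3: p_16 = 3·225114311128511831096 + 6196341348564988567 = 681539274734100481855, q_16 = 3·32067641366477740929 + 882671790851294789 = 97085595890284517576 → 681539274734100481855/97085595890284517576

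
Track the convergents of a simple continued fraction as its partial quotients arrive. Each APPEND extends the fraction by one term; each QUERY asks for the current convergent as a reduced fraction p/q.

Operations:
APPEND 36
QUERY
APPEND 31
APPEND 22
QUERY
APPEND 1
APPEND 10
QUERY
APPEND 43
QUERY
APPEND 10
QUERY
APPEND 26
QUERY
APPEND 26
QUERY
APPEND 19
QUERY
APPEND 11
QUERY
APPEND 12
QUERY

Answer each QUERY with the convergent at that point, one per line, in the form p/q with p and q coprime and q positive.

36/1
24610/683
281880/7823
12146567/337103
121747550/3378853
3177582867/88187281
82738902092/2296248159
1575216722615/43716902302
17410122850857/483182173481
210496690932899/5841902984074

APPEND 36: p_0 = 36·1 + 0 = 36, q_0 = 36·0 + 1 = 1 → 36/1
APPEND 31: p_1 = 31·36 + 1 = 1117, q_1 = 31·1 + 0 = 31 → 1117/31
APPEND 22: p_2 = 22·1117 + 36 = 24610, q_2 = 22·31 + 1 = 683 → 24610/683
APPEND 1: p_3 = 1·24610 + 1117 = 25727, q_3 = 1·683 + 31 = 714 → 25727/714
APPEND 10: p_4 = 10·25727 + 24610 = 281880, q_4 = 10·714 + 683 = 7823 → 281880/7823
APPEND 43: p_5 = 43·281880 + 25727 = 12146567, q_5 = 43·7823 + 714 = 337103 → 12146567/337103
APPEND 10: p_6 = 10·12146567 + 281880 = 121747550, q_6 = 10·337103 + 7823 = 3378853 → 121747550/3378853
APPEND 26: p_7 = 26·121747550 + 12146567 = 3177582867, q_7 = 26·3378853 + 337103 = 88187281 → 3177582867/88187281
APPEND 26: p_8 = 26·3177582867 + 121747550 = 82738902092, q_8 = 26·88187281 + 3378853 = 2296248159 → 82738902092/2296248159
APPEND 19: p_9 = 19·82738902092 + 3177582867 = 1575216722615, q_9 = 19·2296248159 + 88187281 = 43716902302 → 1575216722615/43716902302
APPEND 11: p_10 = 11·1575216722615 + 82738902092 = 17410122850857, q_10 = 11·43716902302 + 2296248159 = 483182173481 → 17410122850857/483182173481
APPEND 12: p_11 = 12·17410122850857 + 1575216722615 = 210496690932899, q_11 = 12·483182173481 + 43716902302 = 5841902984074 → 210496690932899/5841902984074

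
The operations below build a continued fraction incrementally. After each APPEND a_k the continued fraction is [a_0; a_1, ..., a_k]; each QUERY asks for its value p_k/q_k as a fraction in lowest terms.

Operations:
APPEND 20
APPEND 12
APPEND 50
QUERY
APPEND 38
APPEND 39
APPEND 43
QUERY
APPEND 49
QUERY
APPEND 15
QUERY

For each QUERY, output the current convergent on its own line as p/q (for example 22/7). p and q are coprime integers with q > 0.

12070/601
770554888/38368143
37775098721/1880930758
567397035703/28252329513

APPEND 20: p_0 = 20·1 + 0 = 20, q_0 = 20·0 + 1 = 1 → 20/1
APPEND 12: p_1 = 12·20 + 1 = 241, q_1 = 12·1 + 0 = 12 → 241/12
APPEND 50: p_2 = 50·241 + 20 = 12070, q_2 = 50·12 + 1 = 601 → 12070/601
APPEND 38: p_3 = 38·12070 + 241 = 458901, q_3 = 38·601 + 12 = 22850 → 458901/22850
APPEND 39: p_4 = 39·458901 + 12070 = 17909209, q_4 = 39·22850 + 601 = 891751 → 17909209/891751
APPEND 43: p_5 = 43·17909209 + 458901 = 770554888, q_5 = 43·891751 + 22850 = 38368143 → 770554888/38368143
APPEND 49: p_6 = 49·770554888 + 17909209 = 37775098721, q_6 = 49·38368143 + 891751 = 1880930758 → 37775098721/1880930758
APPEND 15: p_7 = 15·37775098721 + 770554888 = 567397035703, q_7 = 15·1880930758 + 38368143 = 28252329513 → 567397035703/28252329513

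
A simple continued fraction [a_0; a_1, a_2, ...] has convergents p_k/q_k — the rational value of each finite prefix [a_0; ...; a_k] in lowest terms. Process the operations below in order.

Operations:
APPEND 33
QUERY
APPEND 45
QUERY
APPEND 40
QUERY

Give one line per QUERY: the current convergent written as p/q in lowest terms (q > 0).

33/1
1486/45
59473/1801

APPEND 33: p_0 = 33·1 + 0 = 33, q_0 = 33·0 + 1 = 1 → 33/1
APPEND 45: p_1 = 45·33 + 1 = 1486, q_1 = 45·1 + 0 = 45 → 1486/45
APPEND 40: p_2 = 40·1486 + 33 = 59473, q_2 = 40·45 + 1 = 1801 → 59473/1801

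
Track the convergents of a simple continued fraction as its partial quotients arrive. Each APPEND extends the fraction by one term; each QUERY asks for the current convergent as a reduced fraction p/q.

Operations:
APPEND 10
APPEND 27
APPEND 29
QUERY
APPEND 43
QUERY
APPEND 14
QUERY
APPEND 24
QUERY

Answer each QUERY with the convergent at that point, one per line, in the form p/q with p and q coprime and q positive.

7869/784
338638/33739
4748801/473130
114309862/11388859

APPEND 10: p_0 = 10·1 + 0 = 10, q_0 = 10·0 + 1 = 1 → 10/1
APPEND 27: p_1 = 27·10 + 1 = 271, q_1 = 27·1 + 0 = 27 → 271/27
APPEND 29: p_2 = 29·271 + 10 = 7869, q_2 = 29·27 + 1 = 784 → 7869/784
APPEND 43: p_3 = 43·7869 + 271 = 338638, q_3 = 43·784 + 27 = 33739 → 338638/33739
APPEND 14: p_4 = 14·338638 + 7869 = 4748801, q_4 = 14·33739 + 784 = 473130 → 4748801/473130
APPEND 24: p_5 = 24·4748801 + 338638 = 114309862, q_5 = 24·473130 + 33739 = 11388859 → 114309862/11388859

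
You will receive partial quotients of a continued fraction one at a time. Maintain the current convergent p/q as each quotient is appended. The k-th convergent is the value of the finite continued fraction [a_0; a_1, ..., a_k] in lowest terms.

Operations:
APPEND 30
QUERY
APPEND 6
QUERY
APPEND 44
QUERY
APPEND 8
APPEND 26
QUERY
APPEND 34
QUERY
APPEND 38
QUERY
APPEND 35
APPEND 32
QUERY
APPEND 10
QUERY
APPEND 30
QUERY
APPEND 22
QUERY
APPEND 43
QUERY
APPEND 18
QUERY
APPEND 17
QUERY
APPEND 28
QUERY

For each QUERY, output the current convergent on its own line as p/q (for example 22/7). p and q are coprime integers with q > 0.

30/1
181/6
7994/265
1675452/55541
57029501/1890520
2168796490/71895301
2433045809322/80655129061
24406422999871/809069516665
734625735805452/24352740629011
16186172610719815/536569363354907
696740047996757497/23096835364890012
12557507036552354761/416279605931375123
214174359669386788434/7099850136198267103
6009439577779382430913/199212083419482854007

APPEND 30: p_0 = 30·1 + 0 = 30, q_0 = 30·0 + 1 = 1 → 30/1
APPEND 6: p_1 = 6·30 + 1 = 181, q_1 = 6·1 + 0 = 6 → 181/6
APPEND 44: p_2 = 44·181 + 30 = 7994, q_2 = 44·6 + 1 = 265 → 7994/265
APPEND 8: p_3 = 8·7994 + 181 = 64133, q_3 = 8·265 + 6 = 2126 → 64133/2126
APPEND 26: p_4 = 26·64133 + 7994 = 1675452, q_4 = 26·2126 + 265 = 55541 → 1675452/55541
APPEND 34: p_5 = 34·1675452 + 64133 = 57029501, q_5 = 34·55541 + 2126 = 1890520 → 57029501/1890520
APPEND 38: p_6 = 38·57029501 + 1675452 = 2168796490, q_6 = 38·1890520 + 55541 = 71895301 → 2168796490/71895301
APPEND 35: p_7 = 35·2168796490 + 57029501 = 75964906651, q_7 = 35·71895301 + 1890520 = 2518226055 → 75964906651/2518226055
APPEND 32: p_8 = 32·75964906651 + 2168796490 = 2433045809322, q_8 = 32·2518226055 + 71895301 = 80655129061 → 2433045809322/80655129061
APPEND 10: p_9 = 10·2433045809322 + 75964906651 = 24406422999871, q_9 = 10·80655129061 + 2518226055 = 809069516665 → 24406422999871/809069516665
APPEND 30: p_10 = 30·24406422999871 + 2433045809322 = 734625735805452, q_10 = 30·809069516665 + 80655129061 = 24352740629011 → 734625735805452/24352740629011
APPEND 22: p_11 = 22·734625735805452 + 24406422999871 = 16186172610719815, q_11 = 22·24352740629011 + 809069516665 = 536569363354907 → 16186172610719815/536569363354907
APPEND 43: p_12 = 43·16186172610719815 + 734625735805452 = 696740047996757497, q_12 = 43·536569363354907 + 24352740629011 = 23096835364890012 → 696740047996757497/23096835364890012
APPEND 18: p_13 = 18·696740047996757497 + 16186172610719815 = 12557507036552354761, q_13 = 18·23096835364890012 + 536569363354907 = 416279605931375123 → 12557507036552354761/416279605931375123
APPEND 17: p_14 = 17·12557507036552354761 + 696740047996757497 = 214174359669386788434, q_14 = 17·416279605931375123 + 23096835364890012 = 7099850136198267103 → 214174359669386788434/7099850136198267103
APPEND 28: p_15 = 28·214174359669386788434 + 12557507036552354761 = 6009439577779382430913, q_15 = 28·7099850136198267103 + 416279605931375123 = 199212083419482854007 → 6009439577779382430913/199212083419482854007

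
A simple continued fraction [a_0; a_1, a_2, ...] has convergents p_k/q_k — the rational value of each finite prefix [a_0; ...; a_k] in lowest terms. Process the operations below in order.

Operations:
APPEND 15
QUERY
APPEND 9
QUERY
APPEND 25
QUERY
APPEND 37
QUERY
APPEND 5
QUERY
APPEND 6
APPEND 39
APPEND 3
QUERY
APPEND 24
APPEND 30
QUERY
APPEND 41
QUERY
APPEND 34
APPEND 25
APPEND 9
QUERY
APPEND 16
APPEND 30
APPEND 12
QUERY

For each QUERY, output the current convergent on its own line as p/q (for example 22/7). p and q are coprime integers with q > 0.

15/1
136/9
3415/226
126491/8371
635870/42081
467029508/30907369
341359153238/22590678169
14007088353549/926969797289
107833677872484245/7136284143810471
628447539912478924849/41589791823640432352

APPEND 15: p_0 = 15·1 + 0 = 15, q_0 = 15·0 + 1 = 1 → 15/1
APPEND 9: p_1 = 9·15 + 1 = 136, q_1 = 9·1 + 0 = 9 → 136/9
APPEND 25: p_2 = 25·136 + 15 = 3415, q_2 = 25·9 + 1 = 226 → 3415/226
APPEND 37: p_3 = 37·3415 + 136 = 126491, q_3 = 37·226 + 9 = 8371 → 126491/8371
APPEND 5: p_4 = 5·126491 + 3415 = 635870, q_4 = 5·8371 + 226 = 42081 → 635870/42081
APPEND 6: p_5 = 6·635870 + 126491 = 3941711, q_5 = 6·42081 + 8371 = 260857 → 3941711/260857
APPEND 39: p_6 = 39·3941711 + 635870 = 154362599, q_6 = 39·260857 + 42081 = 10215504 → 154362599/10215504
APPEND 3: p_7 = 3·154362599 + 3941711 = 467029508, q_7 = 3·10215504 + 260857 = 30907369 → 467029508/30907369
APPEND 24: p_8 = 24·467029508 + 154362599 = 11363070791, q_8 = 24·30907369 + 10215504 = 751992360 → 11363070791/751992360
APPEND 30: p_9 = 30·11363070791 + 467029508 = 341359153238, q_9 = 30·751992360 + 30907369 = 22590678169 → 341359153238/22590678169
APPEND 41: p_10 = 41·341359153238 + 11363070791 = 14007088353549, q_10 = 41·22590678169 + 751992360 = 926969797289 → 14007088353549/926969797289
APPEND 34: p_11 = 34·14007088353549 + 341359153238 = 476582363173904, q_11 = 34·926969797289 + 22590678169 = 31539563785995 → 476582363173904/31539563785995
APPEND 25: p_12 = 25·476582363173904 + 14007088353549 = 11928566167701149, q_12 = 25·31539563785995 + 926969797289 = 789416064447164 → 11928566167701149/789416064447164
APPEND 9: p_13 = 9·11928566167701149 + 476582363173904 = 107833677872484245, q_13 = 9·789416064447164 + 31539563785995 = 7136284143810471 → 107833677872484245/7136284143810471
APPEND 16: p_14 = 16·107833677872484245 + 11928566167701149 = 1737267412127449069, q_14 = 16·7136284143810471 + 789416064447164 = 114969962365414700 → 1737267412127449069/114969962365414700
APPEND 30: p_15 = 30·1737267412127449069 + 107833677872484245 = 52225856041695956315, q_15 = 30·114969962365414700 + 7136284143810471 = 3456235155106251471 → 52225856041695956315/3456235155106251471
APPEND 12: p_16 = 12·52225856041695956315 + 1737267412127449069 = 628447539912478924849, q_16 = 12·3456235155106251471 + 114969962365414700 = 41589791823640432352 → 628447539912478924849/41589791823640432352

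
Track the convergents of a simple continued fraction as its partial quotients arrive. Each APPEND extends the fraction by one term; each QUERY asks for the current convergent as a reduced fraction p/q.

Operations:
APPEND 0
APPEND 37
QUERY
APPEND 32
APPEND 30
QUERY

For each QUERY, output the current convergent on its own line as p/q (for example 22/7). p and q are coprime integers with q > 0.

1/37
961/35587

APPEND 0: p_0 = 0·1 + 0 = 0, q_0 = 0·0 + 1 = 1 → 0/1
APPEND 37: p_1 = 37·0 + 1 = 1, q_1 = 37·1 + 0 = 37 → 1/37
APPEND 32: p_2 = 32·1 + 0 = 32, q_2 = 32·37 + 1 = 1185 → 32/1185
APPEND 30: p_3 = 30·32 + 1 = 961, q_3 = 30·1185 + 37 = 35587 → 961/35587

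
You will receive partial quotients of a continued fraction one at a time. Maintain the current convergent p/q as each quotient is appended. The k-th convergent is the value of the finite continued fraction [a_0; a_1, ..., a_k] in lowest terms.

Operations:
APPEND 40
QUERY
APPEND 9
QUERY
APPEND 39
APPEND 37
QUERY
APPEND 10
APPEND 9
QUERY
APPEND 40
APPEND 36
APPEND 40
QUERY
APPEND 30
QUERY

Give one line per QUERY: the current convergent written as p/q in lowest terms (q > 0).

40/1
361/9
522764/13033
47698595/1189171
2758808334319/68779696042
82833172408289/2065109181223

APPEND 40: p_0 = 40·1 + 0 = 40, q_0 = 40·0 + 1 = 1 → 40/1
APPEND 9: p_1 = 9·40 + 1 = 361, q_1 = 9·1 + 0 = 9 → 361/9
APPEND 39: p_2 = 39·361 + 40 = 14119, q_2 = 39·9 + 1 = 352 → 14119/352
APPEND 37: p_3 = 37·14119 + 361 = 522764, q_3 = 37·352 + 9 = 13033 → 522764/13033
APPEND 10: p_4 = 10·522764 + 14119 = 5241759, q_4 = 10·13033 + 352 = 130682 → 5241759/130682
APPEND 9: p_5 = 9·5241759 + 522764 = 47698595, q_5 = 9·130682 + 13033 = 1189171 → 47698595/1189171
APPEND 40: p_6 = 40·47698595 + 5241759 = 1913185559, q_6 = 40·1189171 + 130682 = 47697522 → 1913185559/47697522
APPEND 36: p_7 = 36·1913185559 + 47698595 = 68922378719, q_7 = 36·47697522 + 1189171 = 1718299963 → 68922378719/1718299963
APPEND 40: p_8 = 40·68922378719 + 1913185559 = 2758808334319, q_8 = 40·1718299963 + 47697522 = 68779696042 → 2758808334319/68779696042
APPEND 30: p_9 = 30·2758808334319 + 68922378719 = 82833172408289, q_9 = 30·68779696042 + 1718299963 = 2065109181223 → 82833172408289/2065109181223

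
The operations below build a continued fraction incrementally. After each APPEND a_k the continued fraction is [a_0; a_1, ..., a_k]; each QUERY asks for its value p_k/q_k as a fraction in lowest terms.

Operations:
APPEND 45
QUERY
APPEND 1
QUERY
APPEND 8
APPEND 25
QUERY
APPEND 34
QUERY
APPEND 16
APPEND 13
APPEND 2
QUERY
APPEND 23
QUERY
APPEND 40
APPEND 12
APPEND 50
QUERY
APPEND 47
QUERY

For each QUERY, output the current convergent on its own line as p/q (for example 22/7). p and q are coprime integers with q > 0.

45/1
46/1
10371/226
353027/7693
153493735/3344864
3604273371/78542647
86919195242125/1894102629494
4086937673796146/89060642737793

APPEND 45: p_0 = 45·1 + 0 = 45, q_0 = 45·0 + 1 = 1 → 45/1
APPEND 1: p_1 = 1·45 + 1 = 46, q_1 = 1·1 + 0 = 1 → 46/1
APPEND 8: p_2 = 8·46 + 45 = 413, q_2 = 8·1 + 1 = 9 → 413/9
APPEND 25: p_3 = 25·413 + 46 = 10371, q_3 = 25·9 + 1 = 226 → 10371/226
APPEND 34: p_4 = 34·10371 + 413 = 353027, q_4 = 34·226 + 9 = 7693 → 353027/7693
APPEND 16: p_5 = 16·353027 + 10371 = 5658803, q_5 = 16·7693 + 226 = 123314 → 5658803/123314
APPEND 13: p_6 = 13·5658803 + 353027 = 73917466, q_6 = 13·123314 + 7693 = 1610775 → 73917466/1610775
APPEND 2: p_7 = 2·73917466 + 5658803 = 153493735, q_7 = 2·1610775 + 123314 = 3344864 → 153493735/3344864
APPEND 23: p_8 = 23·153493735 + 73917466 = 3604273371, q_8 = 23·3344864 + 1610775 = 78542647 → 3604273371/78542647
APPEND 40: p_9 = 40·3604273371 + 153493735 = 144324428575, q_9 = 40·78542647 + 3344864 = 3145050744 → 144324428575/3145050744
APPEND 12: p_10 = 12·144324428575 + 3604273371 = 1735497416271, q_10 = 12·3145050744 + 78542647 = 37819151575 → 1735497416271/37819151575
APPEND 50: p_11 = 50·1735497416271 + 144324428575 = 86919195242125, q_11 = 50·37819151575 + 3145050744 = 1894102629494 → 86919195242125/1894102629494
APPEND 47: p_12 = 47·86919195242125 + 1735497416271 = 4086937673796146, q_12 = 47·1894102629494 + 37819151575 = 89060642737793 → 4086937673796146/89060642737793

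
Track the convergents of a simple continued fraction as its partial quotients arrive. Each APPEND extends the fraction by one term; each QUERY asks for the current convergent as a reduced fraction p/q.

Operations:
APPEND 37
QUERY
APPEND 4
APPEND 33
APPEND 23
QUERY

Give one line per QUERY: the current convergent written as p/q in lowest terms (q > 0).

APPEND 37: p_0 = 37·1 + 0 = 37, q_0 = 37·0 + 1 = 1 → 37/1
APPEND 4: p_1 = 4·37 + 1 = 149, q_1 = 4·1 + 0 = 4 → 149/4
APPEND 33: p_2 = 33·149 + 37 = 4954, q_2 = 33·4 + 1 = 133 → 4954/133
APPEND 23: p_3 = 23·4954 + 149 = 114091, q_3 = 23·133 + 4 = 3063 → 114091/3063

37/1
114091/3063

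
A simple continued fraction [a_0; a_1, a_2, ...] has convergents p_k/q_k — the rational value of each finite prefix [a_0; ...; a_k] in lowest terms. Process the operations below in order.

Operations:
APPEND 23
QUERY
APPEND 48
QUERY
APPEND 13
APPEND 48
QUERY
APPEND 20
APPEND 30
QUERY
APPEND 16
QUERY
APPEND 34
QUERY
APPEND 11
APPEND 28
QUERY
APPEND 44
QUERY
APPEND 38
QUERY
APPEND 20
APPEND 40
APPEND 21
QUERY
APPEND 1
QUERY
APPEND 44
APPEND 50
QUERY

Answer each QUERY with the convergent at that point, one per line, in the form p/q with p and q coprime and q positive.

23/1
1105/48
691729/30048
416160769/18077598
6672421272/289843153
227278484017/9872744800
70415879356869/3058793751484
3100805427447695/134695815101249
117901022122369279/5121499767598946
1988178890927304539134/86364456766633999995
2082741641864420239413/90472165913084805701
4683523298289954173904713/203447460013031357347651

APPEND 23: p_0 = 23·1 + 0 = 23, q_0 = 23·0 + 1 = 1 → 23/1
APPEND 48: p_1 = 48·23 + 1 = 1105, q_1 = 48·1 + 0 = 48 → 1105/48
APPEND 13: p_2 = 13·1105 + 23 = 14388, q_2 = 13·48 + 1 = 625 → 14388/625
APPEND 48: p_3 = 48·14388 + 1105 = 691729, q_3 = 48·625 + 48 = 30048 → 691729/30048
APPEND 20: p_4 = 20·691729 + 14388 = 13848968, q_4 = 20·30048 + 625 = 601585 → 13848968/601585
APPEND 30: p_5 = 30·13848968 + 691729 = 416160769, q_5 = 30·601585 + 30048 = 18077598 → 416160769/18077598
APPEND 16: p_6 = 16·416160769 + 13848968 = 6672421272, q_6 = 16·18077598 + 601585 = 289843153 → 6672421272/289843153
APPEND 34: p_7 = 34·6672421272 + 416160769 = 227278484017, q_7 = 34·289843153 + 18077598 = 9872744800 → 227278484017/9872744800
APPEND 11: p_8 = 11·227278484017 + 6672421272 = 2506735745459, q_8 = 11·9872744800 + 289843153 = 108890035953 → 2506735745459/108890035953
APPEND 28: p_9 = 28·2506735745459 + 227278484017 = 70415879356869, q_9 = 28·108890035953 + 9872744800 = 3058793751484 → 70415879356869/3058793751484
APPEND 44: p_10 = 44·70415879356869 + 2506735745459 = 3100805427447695, q_10 = 44·3058793751484 + 108890035953 = 134695815101249 → 3100805427447695/134695815101249
APPEND 38: p_11 = 38·3100805427447695 + 70415879356869 = 117901022122369279, q_11 = 38·134695815101249 + 3058793751484 = 5121499767598946 → 117901022122369279/5121499767598946
APPEND 20: p_12 = 20·117901022122369279 + 3100805427447695 = 2361121247874833275, q_12 = 20·5121499767598946 + 134695815101249 = 102564691167080169 → 2361121247874833275/102564691167080169
APPEND 40: p_13 = 40·2361121247874833275 + 117901022122369279 = 94562750937115700279, q_13 = 40·102564691167080169 + 5121499767598946 = 4107709146450805706 → 94562750937115700279/4107709146450805706
APPEND 21: p_14 = 21·94562750937115700279 + 2361121247874833275 = 1988178890927304539134, q_14 = 21·4107709146450805706 + 102564691167080169 = 86364456766633999995 → 1988178890927304539134/86364456766633999995
APPEND 1: p_15 = 1·1988178890927304539134 + 94562750937115700279 = 2082741641864420239413, q_15 = 1·86364456766633999995 + 4107709146450805706 = 90472165913084805701 → 2082741641864420239413/90472165913084805701
APPEND 44: p_16 = 44·2082741641864420239413 + 1988178890927304539134 = 93628811132961795073306, q_16 = 44·90472165913084805701 + 86364456766633999995 = 4067139756942365450839 → 93628811132961795073306/4067139756942365450839
APPEND 50: p_17 = 50·93628811132961795073306 + 2082741641864420239413 = 4683523298289954173904713, q_17 = 50·4067139756942365450839 + 90472165913084805701 = 203447460013031357347651 → 4683523298289954173904713/203447460013031357347651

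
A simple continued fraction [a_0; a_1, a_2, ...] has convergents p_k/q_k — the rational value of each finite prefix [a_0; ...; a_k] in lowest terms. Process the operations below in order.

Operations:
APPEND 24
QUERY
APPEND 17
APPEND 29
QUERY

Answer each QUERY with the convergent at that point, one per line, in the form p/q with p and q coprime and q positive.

24/1
11885/494

APPEND 24: p_0 = 24·1 + 0 = 24, q_0 = 24·0 + 1 = 1 → 24/1
APPEND 17: p_1 = 17·24 + 1 = 409, q_1 = 17·1 + 0 = 17 → 409/17
APPEND 29: p_2 = 29·409 + 24 = 11885, q_2 = 29·17 + 1 = 494 → 11885/494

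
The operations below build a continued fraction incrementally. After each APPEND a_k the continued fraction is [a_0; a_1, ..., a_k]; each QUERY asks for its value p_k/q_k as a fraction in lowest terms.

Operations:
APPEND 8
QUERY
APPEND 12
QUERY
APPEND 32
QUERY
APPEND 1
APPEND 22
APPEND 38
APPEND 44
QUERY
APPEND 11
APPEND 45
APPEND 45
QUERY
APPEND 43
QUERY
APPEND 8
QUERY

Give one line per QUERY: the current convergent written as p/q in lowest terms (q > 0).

8/1
97/12
3112/385
123458026/15273555
2762622465520/341776614599
118854127386761/14703985722392
953595641559608/117973662393735

APPEND 8: p_0 = 8·1 + 0 = 8, q_0 = 8·0 + 1 = 1 → 8/1
APPEND 12: p_1 = 12·8 + 1 = 97, q_1 = 12·1 + 0 = 12 → 97/12
APPEND 32: p_2 = 32·97 + 8 = 3112, q_2 = 32·12 + 1 = 385 → 3112/385
APPEND 1: p_3 = 1·3112 + 97 = 3209, q_3 = 1·385 + 12 = 397 → 3209/397
APPEND 22: p_4 = 22·3209 + 3112 = 73710, q_4 = 22·397 + 385 = 9119 → 73710/9119
APPEND 38: p_5 = 38·73710 + 3209 = 2804189, q_5 = 38·9119 + 397 = 346919 → 2804189/346919
APPEND 44: p_6 = 44·2804189 + 73710 = 123458026, q_6 = 44·346919 + 9119 = 15273555 → 123458026/15273555
APPEND 11: p_7 = 11·123458026 + 2804189 = 1360842475, q_7 = 11·15273555 + 346919 = 168356024 → 1360842475/168356024
APPEND 45: p_8 = 45·1360842475 + 123458026 = 61361369401, q_8 = 45·168356024 + 15273555 = 7591294635 → 61361369401/7591294635
APPEND 45: p_9 = 45·61361369401 + 1360842475 = 2762622465520, q_9 = 45·7591294635 + 168356024 = 341776614599 → 2762622465520/341776614599
APPEND 43: p_10 = 43·2762622465520 + 61361369401 = 118854127386761, q_10 = 43·341776614599 + 7591294635 = 14703985722392 → 118854127386761/14703985722392
APPEND 8: p_11 = 8·118854127386761 + 2762622465520 = 953595641559608, q_11 = 8·14703985722392 + 341776614599 = 117973662393735 → 953595641559608/117973662393735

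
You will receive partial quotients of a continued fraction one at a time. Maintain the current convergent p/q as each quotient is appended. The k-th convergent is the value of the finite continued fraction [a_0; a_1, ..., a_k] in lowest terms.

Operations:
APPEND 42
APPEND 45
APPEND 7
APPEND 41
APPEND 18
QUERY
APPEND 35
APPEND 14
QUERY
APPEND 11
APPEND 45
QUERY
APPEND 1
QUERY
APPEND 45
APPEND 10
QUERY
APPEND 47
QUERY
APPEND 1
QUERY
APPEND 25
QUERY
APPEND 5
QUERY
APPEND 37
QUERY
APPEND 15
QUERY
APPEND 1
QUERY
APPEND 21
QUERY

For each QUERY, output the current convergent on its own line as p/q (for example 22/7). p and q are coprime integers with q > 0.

APPEND 42: p_0 = 42·1 + 0 = 42, q_0 = 42·0 + 1 = 1 → 42/1
APPEND 45: p_1 = 45·42 + 1 = 1891, q_1 = 45·1 + 0 = 45 → 1891/45
APPEND 7: p_2 = 7·1891 + 42 = 13279, q_2 = 7·45 + 1 = 316 → 13279/316
APPEND 41: p_3 = 41·13279 + 1891 = 546330, q_3 = 41·316 + 45 = 13001 → 546330/13001
APPEND 18: p_4 = 18·546330 + 13279 = 9847219, q_4 = 18·13001 + 316 = 234334 → 9847219/234334
APPEND 35: p_5 = 35·9847219 + 546330 = 345198995, q_5 = 35·234334 + 13001 = 8214691 → 345198995/8214691
APPEND 14: p_6 = 14·345198995 + 9847219 = 4842633149, q_6 = 14·8214691 + 234334 = 115240008 → 4842633149/115240008
APPEND 11: p_7 = 11·4842633149 + 345198995 = 53614163634, q_7 = 11·115240008 + 8214691 = 1275854779 → 53614163634/1275854779
APPEND 45: p_8 = 45·53614163634 + 4842633149 = 2417479996679, q_8 = 45·1275854779 + 115240008 = 57528705063 → 2417479996679/57528705063
APPEND 1: p_9 = 1·2417479996679 + 53614163634 = 2471094160313, q_9 = 1·57528705063 + 1275854779 = 58804559842 → 2471094160313/58804559842
APPEND 45: p_10 = 45·2471094160313 + 2417479996679 = 113616717210764, q_10 = 45·58804559842 + 57528705063 = 2703733897953 → 113616717210764/2703733897953
APPEND 10: p_11 = 10·113616717210764 + 2471094160313 = 1138638266267953, q_11 = 10·2703733897953 + 58804559842 = 27096143539372 → 1138638266267953/27096143539372
APPEND 47: p_12 = 47·1138638266267953 + 113616717210764 = 53629615231804555, q_12 = 47·27096143539372 + 2703733897953 = 1276222480248437 → 53629615231804555/1276222480248437
APPEND 1: p_13 = 1·53629615231804555 + 1138638266267953 = 54768253498072508, q_13 = 1·1276222480248437 + 27096143539372 = 1303318623787809 → 54768253498072508/1303318623787809
APPEND 25: p_14 = 25·54768253498072508 + 53629615231804555 = 1422835952683617255, q_14 = 25·1303318623787809 + 1276222480248437 = 33859188074943662 → 1422835952683617255/33859188074943662
APPEND 5: p_15 = 5·1422835952683617255 + 54768253498072508 = 7168948016916158783, q_15 = 5·33859188074943662 + 1303318623787809 = 170599258998506119 → 7168948016916158783/170599258998506119
APPEND 37: p_16 = 37·7168948016916158783 + 1422835952683617255 = 266673912578581492226, q_16 = 37·170599258998506119 + 33859188074943662 = 6346031771019670065 → 266673912578581492226/6346031771019670065
APPEND 15: p_17 = 15·266673912578581492226 + 7168948016916158783 = 4007277636695638542173, q_17 = 15·6346031771019670065 + 170599258998506119 = 95361075824293557094 → 4007277636695638542173/95361075824293557094
APPEND 1: p_18 = 1·4007277636695638542173 + 266673912578581492226 = 4273951549274220034399, q_18 = 1·95361075824293557094 + 6346031771019670065 = 101707107595313227159 → 4273951549274220034399/101707107595313227159
APPEND 21: p_19 = 21·4273951549274220034399 + 4007277636695638542173 = 93760260171454259264552, q_19 = 21·101707107595313227159 + 95361075824293557094 = 2231210335325871327433 → 93760260171454259264552/2231210335325871327433

9847219/234334
4842633149/115240008
2417479996679/57528705063
2471094160313/58804559842
1138638266267953/27096143539372
53629615231804555/1276222480248437
54768253498072508/1303318623787809
1422835952683617255/33859188074943662
7168948016916158783/170599258998506119
266673912578581492226/6346031771019670065
4007277636695638542173/95361075824293557094
4273951549274220034399/101707107595313227159
93760260171454259264552/2231210335325871327433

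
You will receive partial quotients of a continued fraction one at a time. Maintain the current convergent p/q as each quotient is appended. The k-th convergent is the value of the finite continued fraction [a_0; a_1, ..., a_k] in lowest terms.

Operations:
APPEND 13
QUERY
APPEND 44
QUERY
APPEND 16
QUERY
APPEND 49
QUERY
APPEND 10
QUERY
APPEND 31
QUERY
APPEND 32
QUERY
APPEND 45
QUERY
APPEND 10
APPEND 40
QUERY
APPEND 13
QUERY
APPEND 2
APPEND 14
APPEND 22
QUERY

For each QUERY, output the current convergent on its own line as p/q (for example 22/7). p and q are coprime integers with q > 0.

13/1
573/44
9181/705
450442/34589
4513601/346595
140372073/10779034
4496419937/345275683
202479269238/15548184769
81374043761918/6248633119689
1059891858017251/81388057679330
703475368653473302/54019184548755101

APPEND 13: p_0 = 13·1 + 0 = 13, q_0 = 13·0 + 1 = 1 → 13/1
APPEND 44: p_1 = 44·13 + 1 = 573, q_1 = 44·1 + 0 = 44 → 573/44
APPEND 16: p_2 = 16·573 + 13 = 9181, q_2 = 16·44 + 1 = 705 → 9181/705
APPEND 49: p_3 = 49·9181 + 573 = 450442, q_3 = 49·705 + 44 = 34589 → 450442/34589
APPEND 10: p_4 = 10·450442 + 9181 = 4513601, q_4 = 10·34589 + 705 = 346595 → 4513601/346595
APPEND 31: p_5 = 31·4513601 + 450442 = 140372073, q_5 = 31·346595 + 34589 = 10779034 → 140372073/10779034
APPEND 32: p_6 = 32·140372073 + 4513601 = 4496419937, q_6 = 32·10779034 + 346595 = 345275683 → 4496419937/345275683
APPEND 45: p_7 = 45·4496419937 + 140372073 = 202479269238, q_7 = 45·345275683 + 10779034 = 15548184769 → 202479269238/15548184769
APPEND 10: p_8 = 10·202479269238 + 4496419937 = 2029289112317, q_8 = 10·15548184769 + 345275683 = 155827123373 → 2029289112317/155827123373
APPEND 40: p_9 = 40·2029289112317 + 202479269238 = 81374043761918, q_9 = 40·155827123373 + 15548184769 = 6248633119689 → 81374043761918/6248633119689
APPEND 13: p_10 = 13·81374043761918 + 2029289112317 = 1059891858017251, q_10 = 13·6248633119689 + 155827123373 = 81388057679330 → 1059891858017251/81388057679330
APPEND 2: p_11 = 2·1059891858017251 + 81374043761918 = 2201157759796420, q_11 = 2·81388057679330 + 6248633119689 = 169024748478349 → 2201157759796420/169024748478349
APPEND 14: p_12 = 14·2201157759796420 + 1059891858017251 = 31876100495167131, q_12 = 14·169024748478349 + 81388057679330 = 2447734536376216 → 31876100495167131/2447734536376216
APPEND 22: p_13 = 22·31876100495167131 + 2201157759796420 = 703475368653473302, q_13 = 22·2447734536376216 + 169024748478349 = 54019184548755101 → 703475368653473302/54019184548755101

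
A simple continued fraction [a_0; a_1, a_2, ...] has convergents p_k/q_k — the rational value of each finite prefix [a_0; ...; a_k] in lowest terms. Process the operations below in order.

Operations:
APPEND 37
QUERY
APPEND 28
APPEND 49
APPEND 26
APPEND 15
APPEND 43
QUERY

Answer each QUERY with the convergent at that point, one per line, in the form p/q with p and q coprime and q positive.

APPEND 37: p_0 = 37·1 + 0 = 37, q_0 = 37·0 + 1 = 1 → 37/1
APPEND 28: p_1 = 28·37 + 1 = 1037, q_1 = 28·1 + 0 = 28 → 1037/28
APPEND 49: p_2 = 49·1037 + 37 = 50850, q_2 = 49·28 + 1 = 1373 → 50850/1373
APPEND 26: p_3 = 26·50850 + 1037 = 1323137, q_3 = 26·1373 + 28 = 35726 → 1323137/35726
APPEND 15: p_4 = 15·1323137 + 50850 = 19897905, q_4 = 15·35726 + 1373 = 537263 → 19897905/537263
APPEND 43: p_5 = 43·19897905 + 1323137 = 856933052, q_5 = 43·537263 + 35726 = 23138035 → 856933052/23138035

37/1
856933052/23138035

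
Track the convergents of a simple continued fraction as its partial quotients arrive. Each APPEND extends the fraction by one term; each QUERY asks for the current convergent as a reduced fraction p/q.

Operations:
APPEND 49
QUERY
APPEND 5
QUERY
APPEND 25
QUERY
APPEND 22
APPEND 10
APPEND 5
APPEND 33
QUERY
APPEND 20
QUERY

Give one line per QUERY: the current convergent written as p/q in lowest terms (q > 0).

49/1
246/5
6199/126
232333466/4722377
4653668139/94589797

APPEND 49: p_0 = 49·1 + 0 = 49, q_0 = 49·0 + 1 = 1 → 49/1
APPEND 5: p_1 = 5·49 + 1 = 246, q_1 = 5·1 + 0 = 5 → 246/5
APPEND 25: p_2 = 25·246 + 49 = 6199, q_2 = 25·5 + 1 = 126 → 6199/126
APPEND 22: p_3 = 22·6199 + 246 = 136624, q_3 = 22·126 + 5 = 2777 → 136624/2777
APPEND 10: p_4 = 10·136624 + 6199 = 1372439, q_4 = 10·2777 + 126 = 27896 → 1372439/27896
APPEND 5: p_5 = 5·1372439 + 136624 = 6998819, q_5 = 5·27896 + 2777 = 142257 → 6998819/142257
APPEND 33: p_6 = 33·6998819 + 1372439 = 232333466, q_6 = 33·142257 + 27896 = 4722377 → 232333466/4722377
APPEND 20: p_7 = 20·232333466 + 6998819 = 4653668139, q_7 = 20·4722377 + 142257 = 94589797 → 4653668139/94589797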